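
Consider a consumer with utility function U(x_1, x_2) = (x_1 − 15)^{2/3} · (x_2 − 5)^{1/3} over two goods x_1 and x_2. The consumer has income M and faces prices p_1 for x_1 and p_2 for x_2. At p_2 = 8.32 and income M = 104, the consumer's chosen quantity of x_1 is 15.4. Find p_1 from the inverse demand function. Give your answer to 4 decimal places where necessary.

p_1 = 4

This is Cobb-Douglas in (x_1−15, x_2−5): tangency gives 2/3·p_2·(x_2−5) = 1/3·p_1·(x_1−15).
After buying the subsistence bundle (15, 5), a share 2/3 of the remaining income goes to x_1: x_1* = 15 + 2/3·(M − 15p_1 − 5p_2)/p_1.
Set x_1* = 15.4 in the demand function and solve for p_1: p_1 = 4.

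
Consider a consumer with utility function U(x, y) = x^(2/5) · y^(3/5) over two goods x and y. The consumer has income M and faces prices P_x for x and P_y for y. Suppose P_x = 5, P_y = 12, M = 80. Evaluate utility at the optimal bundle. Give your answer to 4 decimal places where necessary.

V = 4.8273

Demand: x*(P_x,P_y,M) = 0.4·M/P_x and y* = 0.6·M/P_y.
At P_x=5, P_y=12, M=80: x* = 0.4·80/5 = 6.4, y* = 4.
Utility at the optimum: U(6.4, 4) = 4.8273.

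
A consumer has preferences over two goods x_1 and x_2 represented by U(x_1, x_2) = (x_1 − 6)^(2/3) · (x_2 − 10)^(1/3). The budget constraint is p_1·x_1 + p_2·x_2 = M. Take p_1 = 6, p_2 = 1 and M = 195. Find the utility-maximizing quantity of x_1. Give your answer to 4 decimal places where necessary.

MRS = 2·(x_2−10)/(x_1−6). Tangency with p_1/p_2 gives x_2−10 = (1/2)·(p_1/p_2)·(x_1−6).
After buying the subsistence bundle (6, 10), a share 2/3 of the remaining income goes to x_1: x_1* = 6 + 2/3·(M − 6p_1 − 10p_2)/p_1.
Discretionary income = 195 − 6·6 − 10·1 = 149; x_1* = 6 + 2/3·149/6 = 22.5556.

x_1* = 22.5556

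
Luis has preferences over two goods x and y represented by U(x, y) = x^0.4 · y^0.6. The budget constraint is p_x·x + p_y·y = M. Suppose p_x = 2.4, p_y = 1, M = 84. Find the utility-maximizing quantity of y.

Tangency: MRS = (2/3)·y/x = p_x/p_y.
Rearranging, p_y·y = (3/2)·p_x·x. Substituting into the budget gives p_x·x·(1 + (3/2)) = M.
Demand: x*(p_x,p_y,M) = 0.4·M/p_x and y* = 0.6·M/p_y.
At p_x=2.4, p_y=1, M=84: y* = 0.6·84/1 = 50.4.

y* = 50.4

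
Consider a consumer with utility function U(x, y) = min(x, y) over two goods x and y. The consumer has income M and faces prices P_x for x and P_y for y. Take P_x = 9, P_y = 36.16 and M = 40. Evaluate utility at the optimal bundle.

Leontief preferences: the optimum is at the kink where x/1 = y/1, i.e. y = x.
Budget: P_x·x + P_y·x = M, so (P_x + P_y)·x = M.
Demand: x*(P_x,P_y,M) = M/(P_x + P_y), y* = M/(P_x + P_y).
Here 9 + 36.16 = 45.16, giving x* = 0.8857 and y* = 0.8857.
Utility at the optimum: U(0.8857, 0.8857) = 0.8857.

V = 0.8857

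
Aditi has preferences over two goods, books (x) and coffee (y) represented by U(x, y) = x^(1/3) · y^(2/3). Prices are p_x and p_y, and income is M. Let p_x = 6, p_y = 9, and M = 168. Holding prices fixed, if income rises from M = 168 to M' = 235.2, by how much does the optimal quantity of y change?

Δy* = 4.9778

At p_x=6, p_y=9, M=168: y* = 2/3·168/9 = 12.4444.
At M' = 235.2: y* = 17.4222. Change: 17.4222 − 12.4444 = 4.9778.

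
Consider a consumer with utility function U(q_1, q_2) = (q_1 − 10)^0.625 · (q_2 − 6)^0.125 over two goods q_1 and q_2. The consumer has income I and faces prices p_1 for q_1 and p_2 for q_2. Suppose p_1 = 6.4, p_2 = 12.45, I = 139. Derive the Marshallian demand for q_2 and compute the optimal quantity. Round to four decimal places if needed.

q_2* = 6.004

MRS = 5·(q_2−6)/(q_1−10). Tangency with p_1/p_2 gives q_2−6 = (1/5)·(p_1/p_2)·(q_1−10).
Substituting into the budget: q_1* = 10 + 5/6·(I − 10·p_1 − 6·p_2)/p_1, and q_2* = 6 + 1/6·(…)/p_2.
Discretionary income = 139 − 10·6.4 − 6·12.45 = 0.3; q_2* = 6 + 1/6·0.3/12.45 = 6.004.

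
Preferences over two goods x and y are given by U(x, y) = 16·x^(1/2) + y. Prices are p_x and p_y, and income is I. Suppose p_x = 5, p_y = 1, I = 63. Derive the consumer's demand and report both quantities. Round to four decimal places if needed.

Set MRS = p_x/p_y: 8·x^(−1/2) = p_x/p_y.
Solve: √x = 8·p_y/p_x, so x*(p_x,p_y) = (8·p_y/p_x)², and y* = (I − p_x·x*)/p_y.
Plugging in: x* = (8·1/5)² = 2.56, y* = 50.2.

x* = 2.56, y* = 50.2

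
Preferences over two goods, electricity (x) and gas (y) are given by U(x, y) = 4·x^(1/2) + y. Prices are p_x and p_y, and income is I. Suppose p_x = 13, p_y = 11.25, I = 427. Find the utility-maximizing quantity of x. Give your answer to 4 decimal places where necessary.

Utility is quasi-linear in y; the FOC for x is 2/√x = p_x/p_y.
Thus x* = (2·p_y/p_x)² — independent of I — with the rest of income spent on y.
Plugging in: x* = (2·11.25/13)² = 2.9956.

x* = 2.9956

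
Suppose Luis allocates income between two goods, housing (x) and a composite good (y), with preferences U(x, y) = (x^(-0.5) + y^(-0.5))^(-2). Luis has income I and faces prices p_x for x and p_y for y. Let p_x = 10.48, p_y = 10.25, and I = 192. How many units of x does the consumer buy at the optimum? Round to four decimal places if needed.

x* = 9.1942

MRS = MU_x/MU_y = (y/x)^(1.5). Set equal to p_x/p_y.
Solve for the ratio: y/x = [p_x/p_y]^(2/3).
Substitute y = (y/x)·x into the budget: x* = I/(p_x + p_y·(y/x)).
Numerically y/x = 1.014904, so x* = 192/(10.48 + 10.25·1.014904) = 9.1942.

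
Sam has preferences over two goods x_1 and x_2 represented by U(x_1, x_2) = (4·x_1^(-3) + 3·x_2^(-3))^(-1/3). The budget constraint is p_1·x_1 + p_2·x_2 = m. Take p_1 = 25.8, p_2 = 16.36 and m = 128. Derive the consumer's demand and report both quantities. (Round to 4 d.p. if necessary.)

x_1* = 2.9864, x_2* = 3.1144

MU_x_1 ∝ 4·x_1^(-4), MU_x_2 ∝ 3·x_2^(-4), so MRS = (4/3)·(x_2/x_1)^(4) = p_1/p_2.
Hence x_2/x_1 = ((3/4)·p_1/p_2)^(1/(4)), i.e. raised to the 0.25 power.
With the ratio pinned down, the budget gives x_1* = m/(p_1 + p_2·(x_2/x_1)) and x_2* = (x_2/x_1)·x_1*.
Numerically x_2/x_1 = 1.042856, so x_1* = 128/(25.8 + 16.36·1.042856) = 2.9864 and x_2* = 1.042856·2.9864 = 3.1144.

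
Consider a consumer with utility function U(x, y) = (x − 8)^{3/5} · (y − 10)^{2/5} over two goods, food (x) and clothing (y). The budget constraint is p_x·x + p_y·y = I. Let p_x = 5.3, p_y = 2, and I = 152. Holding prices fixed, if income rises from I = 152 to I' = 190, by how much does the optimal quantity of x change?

Δx* = 4.3019

MRS = (3/2)·(y−10)/(x−8). Tangency with p_x/p_y gives y−10 = (2/3)·(p_x/p_y)·(x−8).
Substituting into the budget: x* = 8 + 0.6·(I − 8·p_x − 10·p_y)/p_x, and y* = 10 + 0.4·(…)/p_y.
Discretionary income = 152 − 8·5.3 − 10·2 = 89.6; x* = 8 + 0.6·89.6/5.3 = 18.1434.
At I' = 190: x* = 22.4453. Change: 22.4453 − 18.1434 = 4.3019.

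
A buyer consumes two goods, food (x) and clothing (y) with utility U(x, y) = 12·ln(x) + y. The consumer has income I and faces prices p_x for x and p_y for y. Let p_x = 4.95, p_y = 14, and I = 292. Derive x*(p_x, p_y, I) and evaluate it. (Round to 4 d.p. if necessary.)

Set MRS = p_x/p_y: (12/x)/1 = p_x/p_y.
So x*(p_x,p_y) = 12·p_y/p_x, independent of income; and y* = (I − 12·p_y)/p_y.
At the given prices: x* = 12·14/4.95 = 33.9394.

x* = 33.9394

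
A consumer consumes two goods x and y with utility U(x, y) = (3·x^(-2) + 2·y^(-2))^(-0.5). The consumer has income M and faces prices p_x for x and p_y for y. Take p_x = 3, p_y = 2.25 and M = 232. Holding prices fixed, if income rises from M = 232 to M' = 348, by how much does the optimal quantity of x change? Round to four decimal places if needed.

Δx* = 22.4659

Numerically y/x = 0.9615, so x* = 232/(3 + 2.25·0.9615) = 44.9319.
At M' = 348: x* = 67.3978. Change: 67.3978 − 44.9319 = 22.4659.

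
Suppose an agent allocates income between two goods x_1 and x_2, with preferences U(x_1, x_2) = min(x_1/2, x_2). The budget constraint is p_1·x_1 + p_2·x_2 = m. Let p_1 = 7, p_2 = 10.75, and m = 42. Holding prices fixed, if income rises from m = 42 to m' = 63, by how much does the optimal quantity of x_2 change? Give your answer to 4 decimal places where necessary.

Leontief preferences: the optimum is at the kink where x_1/2 = x_2/1, i.e. x_2 = (1/2)·x_1.
Budget: p_1·x_1 + p_2·(1/2)·x_1 = m, so (2·p_1 + p_2)·x_1 = 2·m.
Demand: x_1*(p_1,p_2,m) = 2·m/(2·p_1 + p_2), x_2* = m/(2·p_1 + p_2).
Here 2·7 + 10.75 = 24.75, giving x_2* = 1.697.
At m' = 63: x_2* = 2.5455. Change: 2.5455 − 1.697 = 0.8485.

Δx_2* = 0.8485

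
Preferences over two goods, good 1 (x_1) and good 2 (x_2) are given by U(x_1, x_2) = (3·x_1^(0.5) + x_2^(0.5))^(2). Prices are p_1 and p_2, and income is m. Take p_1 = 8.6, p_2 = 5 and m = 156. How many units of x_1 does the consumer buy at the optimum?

x_1* = 15.2291

Numerically x_2/x_1 = 0.328711, so x_1* = 156/(8.6 + 5·0.328711) = 15.2291.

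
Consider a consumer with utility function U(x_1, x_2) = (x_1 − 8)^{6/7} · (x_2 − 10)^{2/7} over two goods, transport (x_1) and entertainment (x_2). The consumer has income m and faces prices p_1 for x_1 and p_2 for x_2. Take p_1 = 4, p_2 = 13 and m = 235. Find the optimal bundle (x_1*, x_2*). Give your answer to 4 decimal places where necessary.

x_1* = 21.6875, x_2* = 11.4038

Discretionary income = 235 − 8·4 − 10·13 = 73; x_1* = 8 + 0.75·73/4 = 21.6875; x_2* = 10 + 0.25·73/13 = 11.4038.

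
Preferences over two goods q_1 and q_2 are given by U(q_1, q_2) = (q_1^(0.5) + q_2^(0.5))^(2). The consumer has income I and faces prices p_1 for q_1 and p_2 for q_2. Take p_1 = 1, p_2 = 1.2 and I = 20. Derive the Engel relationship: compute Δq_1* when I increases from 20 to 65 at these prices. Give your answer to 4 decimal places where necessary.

Δq_1* = 24.5455

From the CES first-order condition, (q_2/q_1)^(0.5) = p_1/p_2.
Hence q_2/q_1 = (p_1/p_2)^(1/(0.5)), i.e. raised to the 2 power.
With the ratio pinned down, the budget gives q_1* = I/(p_1 + p_2·(q_2/q_1)) and q_2* = (q_2/q_1)·q_1*.
Numerically q_2/q_1 = 0.694444, so q_1* = 20/(1 + 1.2·0.694444) = 10.9091.
At I' = 65: q_1* = 35.4545. Change: 35.4545 − 10.9091 = 24.5455.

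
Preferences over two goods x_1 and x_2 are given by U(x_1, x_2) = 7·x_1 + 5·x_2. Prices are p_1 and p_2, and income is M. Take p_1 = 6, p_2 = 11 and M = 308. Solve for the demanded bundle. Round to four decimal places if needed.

x_1* = 51.3333, x_2* = 0

Perfect substitutes: compare marginal utility per dollar. 7/p_1 vs 5/p_2 → 1.1667 vs 0.4545.
x_1 gives more utility per dollar, so spend all income on x_1: x_1* = M/p_1, x_2* = 0.
Numerically: x_1* = 51.3333, x_2* = 0.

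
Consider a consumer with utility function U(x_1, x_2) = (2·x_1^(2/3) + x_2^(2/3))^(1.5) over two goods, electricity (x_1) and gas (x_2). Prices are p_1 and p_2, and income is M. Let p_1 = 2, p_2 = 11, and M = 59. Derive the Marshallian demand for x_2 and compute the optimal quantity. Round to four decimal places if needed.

From the CES first-order condition, 2·(x_2/x_1)^(1/3) = p_1/p_2.
Solve for the ratio: x_2/x_1 = [(1/2)·p_1/p_2]^(3).
Substitute x_2 = (x_2/x_1)·x_1 into the budget: x_1* = M/(p_1 + p_2·(x_2/x_1)).
Numerically x_2/x_1 = 0.000751, so x_1* = 59/(2 + 11·0.000751) = 29.3786 and x_2* = 0.000751·29.3786 = 0.0221.

x_2* = 0.0221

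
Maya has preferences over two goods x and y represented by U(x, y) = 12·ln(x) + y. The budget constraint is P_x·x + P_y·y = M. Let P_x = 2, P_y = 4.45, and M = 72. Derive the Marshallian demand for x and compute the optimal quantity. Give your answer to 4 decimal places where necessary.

x* = 26.7

So x*(P_x,P_y) = 12·P_y/P_x, independent of income; and y* = (M − 12·P_y)/P_y.
At the given prices: x* = 12·4.45/2 = 26.7.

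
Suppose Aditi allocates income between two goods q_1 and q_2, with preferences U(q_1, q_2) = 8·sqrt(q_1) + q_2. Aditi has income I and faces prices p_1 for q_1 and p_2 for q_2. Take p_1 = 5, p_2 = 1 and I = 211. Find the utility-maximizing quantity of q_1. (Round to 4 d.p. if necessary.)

q_1* = 0.64

Set MRS = p_1/p_2: 4·q_1^(−1/2) = p_1/p_2.
Thus q_1* = (4·p_2/p_1)² — independent of I — with the rest of income spent on q_2.
Plugging in: q_1* = (4·1/5)² = 0.64.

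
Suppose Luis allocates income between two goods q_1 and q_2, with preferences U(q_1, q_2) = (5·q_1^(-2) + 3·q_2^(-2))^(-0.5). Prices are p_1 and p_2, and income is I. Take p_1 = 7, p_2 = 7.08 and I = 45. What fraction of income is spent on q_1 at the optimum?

With the ratio pinned down, the budget gives q_1* = I/(p_1 + p_2·(q_2/q_1)) and q_2* = (q_2/q_1)·q_1*.
Numerically q_2/q_1 = 0.840244, so q_1* = 45/(7 + 7.08·0.840244) = 3.4752 and q_2* = 0.840244·3.4752 = 2.92.
Expenditure on q_1: 7·3.4752 = 24.3263; share = 0.5406.

share on q_1 = 0.5406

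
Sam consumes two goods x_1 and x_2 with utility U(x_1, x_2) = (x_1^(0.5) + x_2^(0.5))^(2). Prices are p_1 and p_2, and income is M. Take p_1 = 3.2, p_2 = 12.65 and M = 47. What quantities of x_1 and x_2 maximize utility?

x_1* = 11.7222, x_2* = 0.7501

From the CES first-order condition, (x_2/x_1)^(0.5) = p_1/p_2.
Solve for the ratio: x_2/x_1 = [p_1/p_2]^(2).
With the ratio pinned down, the budget gives x_1* = M/(p_1 + p_2·(x_2/x_1)) and x_2* = (x_2/x_1)·x_1*.
Numerically x_2/x_1 = 0.063991, so x_1* = 47/(3.2 + 12.65·0.063991) = 11.7222 and x_2* = 0.063991·11.7222 = 0.7501.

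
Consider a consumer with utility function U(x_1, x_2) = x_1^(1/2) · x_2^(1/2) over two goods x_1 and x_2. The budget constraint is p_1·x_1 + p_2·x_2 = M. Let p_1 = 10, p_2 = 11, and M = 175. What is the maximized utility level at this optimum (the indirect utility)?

The MRS is x_2/x_1. Set MRS = p_1/p_2.
So 0.5·p_2·x_2 = 0.5·p_1·x_1; combined with the budget, a share 0.5 of income goes to x_1.
Demand: x_1*(p_1,p_2,M) = 0.5·M/p_1 and x_2* = 0.5·M/p_2.
At p_1=10, p_2=11, M=175: x_1* = 0.5·175/10 = 8.75, x_2* = 7.9545.
Utility at the optimum: U(8.75, 7.9545) = 8.3428.

V = 8.3428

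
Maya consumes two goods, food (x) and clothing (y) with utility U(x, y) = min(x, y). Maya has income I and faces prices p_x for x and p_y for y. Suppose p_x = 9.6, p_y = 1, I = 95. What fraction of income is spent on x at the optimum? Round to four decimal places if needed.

share on x = 0.9057

Demand: x*(p_x,p_y,I) = I/(p_x + p_y), y* = I/(p_x + p_y).
Here 9.6 + 1 = 10.6, giving x* = 8.9623 and y* = 8.9623.
Expenditure on x: 9.6·8.9623 = 86.0377; share = 0.9057.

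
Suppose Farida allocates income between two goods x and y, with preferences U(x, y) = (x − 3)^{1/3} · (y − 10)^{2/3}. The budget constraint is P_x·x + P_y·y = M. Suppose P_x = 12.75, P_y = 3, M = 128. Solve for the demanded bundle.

x* = 4.5621, y* = 23.2778

Let x' = x−3, y' = y−10. MRS = (1/2)·y'/x' = P_x/P_y.
Substituting into the budget: x* = 3 + 1/3·(M − 3·P_x − 10·P_y)/P_x, and y* = 10 + 2/3·(…)/P_y.
Discretionary income = 128 − 3·12.75 − 10·3 = 59.75; x* = 3 + 1/3·59.75/12.75 = 4.5621; y* = 10 + 2/3·59.75/3 = 23.2778.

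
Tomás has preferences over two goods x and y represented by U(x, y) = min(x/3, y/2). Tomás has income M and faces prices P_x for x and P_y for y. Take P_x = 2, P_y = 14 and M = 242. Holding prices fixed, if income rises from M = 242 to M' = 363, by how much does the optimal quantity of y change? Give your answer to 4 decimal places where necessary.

Leontief preferences: the optimum is at the kink where x/3 = y/2, i.e. y = (2/3)·x.
Budget: P_x·x + P_y·(2/3)·x = M, so (3·P_x + 2·P_y)·x = 3·M.
Demand: x*(P_x,P_y,M) = 3·M/(3·P_x + 2·P_y), y* = 2·M/(3·P_x + 2·P_y).
Here 3·2 + 2·14 = 34, giving y* = 14.2353.
At M' = 363: y* = 21.3529. Change: 21.3529 − 14.2353 = 7.1176.

Δy* = 7.1176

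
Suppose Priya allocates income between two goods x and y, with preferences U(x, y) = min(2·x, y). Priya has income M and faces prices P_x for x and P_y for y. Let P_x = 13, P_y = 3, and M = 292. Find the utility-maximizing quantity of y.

y* = 30.7368

Leontief preferences: the optimum is at the kink where x/1 = y/2, i.e. y = 2·x.
Budget: P_x·x + P_y·2·x = M, so (P_x + 2·P_y)·x = M.
Demand: x*(P_x,P_y,M) = M/(P_x + 2·P_y), y* = 2·M/(P_x + 2·P_y).
Here 13 + 2·3 = 19, giving y* = 30.7368.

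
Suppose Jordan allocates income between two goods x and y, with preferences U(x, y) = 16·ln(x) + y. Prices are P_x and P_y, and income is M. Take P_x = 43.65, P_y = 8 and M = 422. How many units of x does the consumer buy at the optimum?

x* = 2.9324

Set MRS = P_x/P_y: (16/x)/1 = P_x/P_y.
So x*(P_x,P_y) = 16·P_y/P_x, independent of income; and y* = (M − 16·P_y)/P_y.
At the given prices: x* = 16·8/43.65 = 2.9324.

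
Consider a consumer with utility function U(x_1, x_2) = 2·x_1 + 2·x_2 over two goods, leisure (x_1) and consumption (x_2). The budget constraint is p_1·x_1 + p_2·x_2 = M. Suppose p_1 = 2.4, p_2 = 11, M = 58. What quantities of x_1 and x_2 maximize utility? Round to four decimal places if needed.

x_1* = 24.1667, x_2* = 0

Linear utility — the consumer picks whichever good has higher MU/price: 2/2.4 = 0.8333 vs 2/11 = 0.1818.
x_1 gives more utility per dollar, so spend all income on x_1: x_1* = M/p_1, x_2* = 0.
Numerically: x_1* = 24.1667, x_2* = 0.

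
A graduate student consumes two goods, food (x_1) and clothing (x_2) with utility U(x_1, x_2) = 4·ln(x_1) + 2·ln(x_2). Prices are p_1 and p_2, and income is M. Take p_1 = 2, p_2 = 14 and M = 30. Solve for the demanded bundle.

At p_1=2, p_2=14, M=30: x_1* = 2/3·30/2 = 10, x_2* = 0.7143.

x_1* = 10, x_2* = 0.7143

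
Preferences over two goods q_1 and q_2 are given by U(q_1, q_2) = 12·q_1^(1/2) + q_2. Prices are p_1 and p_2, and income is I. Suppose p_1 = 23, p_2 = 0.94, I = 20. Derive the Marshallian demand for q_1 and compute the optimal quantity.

q_1* = 0.0601

MU_q_1 = 6/√q_1, MU_q_2 = 1. Tangency: 6/√q_1 = p_1/p_2.
Thus q_1* = (6·p_2/p_1)² — independent of I — with the rest of income spent on q_2.
Plugging in: q_1* = (6·0.94/23)² = 0.0601.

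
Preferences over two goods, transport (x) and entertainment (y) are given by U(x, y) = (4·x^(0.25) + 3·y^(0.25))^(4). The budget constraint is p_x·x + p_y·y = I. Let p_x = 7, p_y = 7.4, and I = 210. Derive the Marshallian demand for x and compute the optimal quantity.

From the CES first-order condition, (4/3)·(y/x)^(0.75) = p_x/p_y.
Hence y/x = ((3/4)·p_x/p_y)^(1/(0.75)), i.e. raised to the 4/3 power.
With the ratio pinned down, the budget gives x* = I/(p_x + p_y·(y/x)) and y* = (y/x)·x*.
Numerically y/x = 0.632757, so x* = 210/(7 + 7.4·0.632757) = 17.9758.

x* = 17.9758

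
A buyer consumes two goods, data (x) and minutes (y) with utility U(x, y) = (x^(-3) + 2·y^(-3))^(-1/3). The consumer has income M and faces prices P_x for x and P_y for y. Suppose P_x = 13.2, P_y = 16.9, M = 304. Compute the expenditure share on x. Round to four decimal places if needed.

MRS = MU_x/MU_y = (1/2)·(y/x)^(4). Set equal to P_x/P_y.
Solve for the ratio: y/x = [2·P_x/P_y]^(0.25).
Substitute y = (y/x)·x into the budget: x* = M/(P_x + P_y·(y/x)).
Numerically y/x = 1.117968, so x* = 304/(13.2 + 16.9·1.117968) = 9.4723 and y* = 1.117968·9.4723 = 10.5897.
Expenditure on x: 13.2·9.4723 = 125.0341; share = 0.4113.

share on x = 0.4113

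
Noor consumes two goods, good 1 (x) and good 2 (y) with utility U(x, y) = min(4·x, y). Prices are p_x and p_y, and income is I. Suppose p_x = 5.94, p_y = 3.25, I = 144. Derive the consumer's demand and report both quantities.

Here 5.94 + 4·3.25 = 18.94, giving x* = 7.603 and y* = 30.4118.

x* = 7.603, y* = 30.4118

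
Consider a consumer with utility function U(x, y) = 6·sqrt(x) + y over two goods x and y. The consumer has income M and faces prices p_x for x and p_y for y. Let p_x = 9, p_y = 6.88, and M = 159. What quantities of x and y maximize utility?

Utility is quasi-linear in y; the FOC for x is 3/√x = p_x/p_y.
Thus x* = (3·p_y/p_x)² — independent of M — with the rest of income spent on y.
Plugging in: x* = (3·6.88/9)² = 5.2594, y* = 16.2305.

x* = 5.2594, y* = 16.2305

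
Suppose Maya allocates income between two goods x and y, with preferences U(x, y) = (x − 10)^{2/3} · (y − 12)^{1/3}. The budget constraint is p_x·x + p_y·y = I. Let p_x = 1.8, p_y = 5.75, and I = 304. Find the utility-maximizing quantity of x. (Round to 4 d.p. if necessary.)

x* = 90.3704

This is Cobb-Douglas in (x−10, y−12): tangency gives 2/3·p_y·(y−12) = 1/3·p_x·(x−10).
After buying the subsistence bundle (10, 12), a share 2/3 of the remaining income goes to x: x* = 10 + 2/3·(I − 10p_x − 12p_y)/p_x.
Discretionary income = 304 − 10·1.8 − 12·5.75 = 217; x* = 10 + 2/3·217/1.8 = 90.3704.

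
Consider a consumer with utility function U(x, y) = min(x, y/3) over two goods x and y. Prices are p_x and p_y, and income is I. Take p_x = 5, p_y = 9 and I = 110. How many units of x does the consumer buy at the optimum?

x* = 3.4375

Demand: x*(p_x,p_y,I) = I/(p_x + 3·p_y), y* = 3·I/(p_x + 3·p_y).
Here 5 + 3·9 = 32, giving x* = 3.4375.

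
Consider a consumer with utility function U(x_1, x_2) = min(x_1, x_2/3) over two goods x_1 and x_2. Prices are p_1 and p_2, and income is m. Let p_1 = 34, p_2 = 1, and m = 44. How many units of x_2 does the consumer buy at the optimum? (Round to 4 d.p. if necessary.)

x_2* = 3.5676

Leontief preferences: the optimum is at the kink where x_1/1 = x_2/3, i.e. x_2 = 3·x_1.
Budget: p_1·x_1 + p_2·3·x_1 = m, so (p_1 + 3·p_2)·x_1 = m.
Demand: x_1*(p_1,p_2,m) = m/(p_1 + 3·p_2), x_2* = 3·m/(p_1 + 3·p_2).
Here 34 + 3·1 = 37, giving x_2* = 3.5676.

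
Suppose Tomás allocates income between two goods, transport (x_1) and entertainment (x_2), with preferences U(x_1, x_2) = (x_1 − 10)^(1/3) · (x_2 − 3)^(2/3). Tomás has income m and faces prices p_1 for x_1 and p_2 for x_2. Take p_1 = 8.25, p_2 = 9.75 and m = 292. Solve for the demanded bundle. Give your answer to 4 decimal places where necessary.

MRS = (1/2)·(x_2−3)/(x_1−10). Tangency with p_1/p_2 gives x_2−3 = 2·(p_1/p_2)·(x_1−10).
Substituting into the budget: x_1* = 10 + 1/3·(m − 10·p_1 − 3·p_2)/p_1, and x_2* = 3 + 2/3·(…)/p_2.
Discretionary income = 292 − 10·8.25 − 3·9.75 = 180.25; x_1* = 10 + 1/3·180.25/8.25 = 17.2828; x_2* = 3 + 2/3·180.25/9.75 = 15.3248.

x_1* = 17.2828, x_2* = 15.3248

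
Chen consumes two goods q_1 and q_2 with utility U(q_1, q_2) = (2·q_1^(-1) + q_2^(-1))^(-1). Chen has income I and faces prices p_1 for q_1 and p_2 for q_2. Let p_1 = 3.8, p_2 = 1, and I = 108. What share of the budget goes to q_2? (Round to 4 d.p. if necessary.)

share on q_2 = 0.2662

Numerically q_2/q_1 = 1.378405, so q_1* = 108/(3.8 + 1·1.378405) = 20.8558 and q_2* = 1.378405·20.8558 = 28.7478.
Expenditure on q_2: 1·28.7478 = 28.7478; share = 0.2662.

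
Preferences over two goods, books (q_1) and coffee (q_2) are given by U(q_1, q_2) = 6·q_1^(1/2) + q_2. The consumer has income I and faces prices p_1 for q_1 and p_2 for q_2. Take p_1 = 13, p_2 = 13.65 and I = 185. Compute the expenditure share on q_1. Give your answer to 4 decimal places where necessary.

share on q_1 = 0.6973

MU_q_1 = 3/√q_1, MU_q_2 = 1. Tangency: 3/√q_1 = p_1/p_2.
Thus q_1* = (3·p_2/p_1)² — independent of I — with the rest of income spent on q_2.
Plugging in: q_1* = (3·13.65/13)² = 9.9225, q_2* = 4.1031.
Expenditure on q_1: 13·9.9225 = 128.9925; share = 0.6973.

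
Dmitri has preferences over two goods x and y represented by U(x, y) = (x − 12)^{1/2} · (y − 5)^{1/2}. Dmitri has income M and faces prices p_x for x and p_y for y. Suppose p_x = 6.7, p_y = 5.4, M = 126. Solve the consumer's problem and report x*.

x* = 13.3881

MRS = (y−5)/(x−12). Tangency with p_x/p_y gives y−5 = (p_x/p_y)·(x−12).
Substituting into the budget: x* = 12 + 0.5·(M − 12·p_x − 5·p_y)/p_x, and y* = 5 + 0.5·(…)/p_y.
Discretionary income = 126 − 12·6.7 − 5·5.4 = 18.6; x* = 12 + 0.5·18.6/6.7 = 13.3881.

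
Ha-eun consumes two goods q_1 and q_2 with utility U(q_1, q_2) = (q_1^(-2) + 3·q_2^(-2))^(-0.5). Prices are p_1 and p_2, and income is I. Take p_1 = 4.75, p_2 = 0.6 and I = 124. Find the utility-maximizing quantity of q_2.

MRS = MU_q_1/MU_q_2 = (1/3)·(q_2/q_1)^(3). Set equal to p_1/p_2.
Solve for the ratio: q_2/q_1 = [3·p_1/p_2]^(1/3).
With the ratio pinned down, the budget gives q_1* = I/(p_1 + p_2·(q_2/q_1)) and q_2* = (q_2/q_1)·q_1*.
Numerically q_2/q_1 = 2.874449, so q_1* = 124/(4.75 + 0.6·2.874449) = 19.1516 and q_2* = 2.874449·19.1516 = 55.0502.

q_2* = 55.0502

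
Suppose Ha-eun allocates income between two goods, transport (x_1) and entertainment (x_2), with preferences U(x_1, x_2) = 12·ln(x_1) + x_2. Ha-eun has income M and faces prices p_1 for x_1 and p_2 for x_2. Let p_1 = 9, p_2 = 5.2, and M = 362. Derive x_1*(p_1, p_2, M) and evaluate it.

x_1* = 6.9333

Set MRS = p_1/p_2: (12/x_1)/1 = p_1/p_2.
So x_1*(p_1,p_2) = 12·p_2/p_1, independent of income; and x_2* = (M − 12·p_2)/p_2.
At the given prices: x_1* = 12·5.2/9 = 6.9333.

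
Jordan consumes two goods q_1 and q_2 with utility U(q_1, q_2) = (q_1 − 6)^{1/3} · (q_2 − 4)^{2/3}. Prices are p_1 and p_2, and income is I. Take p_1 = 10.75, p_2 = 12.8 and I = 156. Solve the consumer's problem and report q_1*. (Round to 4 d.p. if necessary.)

MRS = (1/2)·(q_2−4)/(q_1−6). Tangency with p_1/p_2 gives q_2−4 = 2·(p_1/p_2)·(q_1−6).
After buying the subsistence bundle (6, 4), a share 1/3 of the remaining income goes to q_1: q_1* = 6 + 1/3·(I − 6p_1 − 4p_2)/p_1.
Discretionary income = 156 − 6·10.75 − 4·12.8 = 40.3; q_1* = 6 + 1/3·40.3/10.75 = 7.2496.

q_1* = 7.2496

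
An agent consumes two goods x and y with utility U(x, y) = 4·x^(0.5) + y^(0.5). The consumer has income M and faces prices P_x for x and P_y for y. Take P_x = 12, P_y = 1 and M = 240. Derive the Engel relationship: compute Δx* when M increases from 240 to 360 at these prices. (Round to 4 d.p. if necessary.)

Δx* = 5.7143

From the CES first-order condition, 4·(y/x)^(0.5) = P_x/P_y.
Hence y/x = ((1/4)·P_x/P_y)^(1/(0.5)), i.e. raised to the 2 power.
With the ratio pinned down, the budget gives x* = M/(P_x + P_y·(y/x)) and y* = (y/x)·x*.
Numerically y/x = 9, so x* = 240/(12 + 1·9) = 11.4286.
At M' = 360: x* = 17.1429. Change: 17.1429 − 11.4286 = 5.7143.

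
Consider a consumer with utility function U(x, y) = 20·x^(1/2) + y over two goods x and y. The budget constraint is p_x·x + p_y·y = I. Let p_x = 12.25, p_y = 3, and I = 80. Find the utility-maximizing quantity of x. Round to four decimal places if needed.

x* = 5.9975

Solve: √x = 10·p_y/p_x, so x*(p_x,p_y) = (10·p_y/p_x)², and y* = (I − p_x·x*)/p_y.
Plugging in: x* = (10·3/12.25)² = 5.9975.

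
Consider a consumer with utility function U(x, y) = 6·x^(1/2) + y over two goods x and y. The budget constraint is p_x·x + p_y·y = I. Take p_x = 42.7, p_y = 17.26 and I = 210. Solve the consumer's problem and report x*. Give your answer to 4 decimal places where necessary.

x* = 1.4705

Set MRS = p_x/p_y: 3·x^(−1/2) = p_x/p_y.
Thus x* = (3·p_y/p_x)² — independent of I — with the rest of income spent on y.
Plugging in: x* = (3·17.26/42.7)² = 1.4705.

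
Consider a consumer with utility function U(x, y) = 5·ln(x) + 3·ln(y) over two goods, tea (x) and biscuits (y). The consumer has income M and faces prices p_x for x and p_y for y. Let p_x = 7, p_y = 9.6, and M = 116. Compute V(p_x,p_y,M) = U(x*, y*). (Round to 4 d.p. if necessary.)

MU_x/MU_y = (5·y)/(3·x); tangency sets this equal to p_x/p_y.
So 5·p_y·y = 3·p_x·x; combined with the budget, a share 0.625 of income goes to x.
Demand: x*(p_x,p_y,M) = 0.625·M/p_x and y* = 0.375·M/p_y.
At p_x=7, p_y=9.6, M=116: x* = 0.625·116/7 = 10.3571, y* = 4.5312.
Utility at the optimum: U(10.3571, 4.5312) = 16.2214.

V = 16.2214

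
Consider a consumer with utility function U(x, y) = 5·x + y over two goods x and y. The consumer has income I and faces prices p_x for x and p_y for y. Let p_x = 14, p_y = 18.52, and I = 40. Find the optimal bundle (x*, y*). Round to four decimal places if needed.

x* = 2.8571, y* = 0

Linear utility — the consumer picks whichever good has higher MU/price: 5/14 = 0.3571 vs 1/18.52 = 0.054.
x gives more utility per dollar, so spend all income on x: x* = I/p_x, y* = 0.
Numerically: x* = 2.8571, y* = 0.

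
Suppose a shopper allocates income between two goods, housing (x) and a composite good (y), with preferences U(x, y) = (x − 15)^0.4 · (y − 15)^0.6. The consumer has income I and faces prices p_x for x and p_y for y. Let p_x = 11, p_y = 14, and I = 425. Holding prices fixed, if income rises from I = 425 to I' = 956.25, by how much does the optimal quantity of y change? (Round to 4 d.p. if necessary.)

MRS = (2/3)·(y−15)/(x−15). Tangency with p_x/p_y gives y−15 = (3/2)·(p_x/p_y)·(x−15).
Substituting into the budget: x* = 15 + 0.4·(I − 15·p_x − 15·p_y)/p_x, and y* = 15 + 0.6·(…)/p_y.
Discretionary income = 425 − 15·11 − 15·14 = 50; y* = 15 + 0.6·50/14 = 17.1429.
At I' = 956.25: y* = 39.9107. Change: 39.9107 − 17.1429 = 22.7679.

Δy* = 22.7679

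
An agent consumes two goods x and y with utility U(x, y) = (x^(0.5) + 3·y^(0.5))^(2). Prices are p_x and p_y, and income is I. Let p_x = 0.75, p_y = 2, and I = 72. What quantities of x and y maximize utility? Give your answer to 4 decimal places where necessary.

MRS = MU_x/MU_y = (1/3)·(y/x)^(0.5). Set equal to p_x/p_y.
Hence y/x = (3·p_x/p_y)^(1/(0.5)), i.e. raised to the 2 power.
Substitute y = (y/x)·x into the budget: x* = I/(p_x + p_y·(y/x)).
Numerically y/x = 1.265625, so x* = 72/(0.75 + 2·1.265625) = 21.9429 and y* = 1.265625·21.9429 = 27.7714.

x* = 21.9429, y* = 27.7714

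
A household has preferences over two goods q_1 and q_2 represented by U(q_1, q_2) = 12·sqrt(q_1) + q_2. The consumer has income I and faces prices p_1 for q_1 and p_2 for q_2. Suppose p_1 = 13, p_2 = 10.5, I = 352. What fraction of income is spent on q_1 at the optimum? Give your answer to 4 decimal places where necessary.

MU_q_1 = 6/√q_1, MU_q_2 = 1. Tangency: 6/√q_1 = p_1/p_2.
Thus q_1* = (6·p_2/p_1)² — independent of I — with the rest of income spent on q_2.
Plugging in: q_1* = (6·10.5/13)² = 23.4852, q_2* = 4.4469.
Expenditure on q_1: 13·23.4852 = 305.3077; share = 0.8674.

share on q_1 = 0.8674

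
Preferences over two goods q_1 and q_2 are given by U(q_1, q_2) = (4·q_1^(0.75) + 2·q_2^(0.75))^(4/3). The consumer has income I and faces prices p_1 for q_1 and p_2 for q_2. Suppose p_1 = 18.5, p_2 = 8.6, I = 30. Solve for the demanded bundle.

With the ratio pinned down, the budget gives q_1* = I/(p_1 + p_2·(q_2/q_1)) and q_2* = (q_2/q_1)·q_1*.
Numerically q_2/q_1 = 1.338361, so q_1* = 30/(18.5 + 8.6·1.338361) = 0.9997 and q_2* = 1.338361·0.9997 = 1.3379.

q_1* = 0.9997, q_2* = 1.3379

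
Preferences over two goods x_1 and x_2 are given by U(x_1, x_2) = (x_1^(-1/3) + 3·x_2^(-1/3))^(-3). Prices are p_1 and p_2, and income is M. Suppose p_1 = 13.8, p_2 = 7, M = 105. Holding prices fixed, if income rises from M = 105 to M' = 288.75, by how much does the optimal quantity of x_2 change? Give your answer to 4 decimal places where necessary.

MRS = MU_x_1/MU_x_2 = (1/3)·(x_2/x_1)^(4/3). Set equal to p_1/p_2.
Solve for the ratio: x_2/x_1 = [3·p_1/p_2]^(0.75).
Substitute x_2 = (x_2/x_1)·x_1 into the budget: x_1* = M/(p_1 + p_2·(x_2/x_1)).
Numerically x_2/x_1 = 3.79251, so x_1* = 105/(13.8 + 7·3.79251) = 2.6024 and x_2* = 3.79251·2.6024 = 9.8696.
At M' = 288.75: x_2* = 27.1413. Change: 27.1413 − 9.8696 = 17.2718.

Δx_2* = 17.2718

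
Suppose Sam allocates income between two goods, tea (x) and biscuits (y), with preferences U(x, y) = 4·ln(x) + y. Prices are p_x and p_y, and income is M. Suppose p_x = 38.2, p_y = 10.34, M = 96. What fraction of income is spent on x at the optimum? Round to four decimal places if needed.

MU_x = 4/x, MU_y = 1. Tangency: 4/x = p_x/p_y.
So x*(p_x,p_y) = 4·p_y/p_x, independent of income; and y* = (M − 4·p_y)/p_y.
At the given prices: x* = 4·10.34/38.2 = 1.0827, and y* = 5.2843.
Expenditure on x: 38.2·1.0827 = 41.36; share = 0.4308.

share on x = 0.4308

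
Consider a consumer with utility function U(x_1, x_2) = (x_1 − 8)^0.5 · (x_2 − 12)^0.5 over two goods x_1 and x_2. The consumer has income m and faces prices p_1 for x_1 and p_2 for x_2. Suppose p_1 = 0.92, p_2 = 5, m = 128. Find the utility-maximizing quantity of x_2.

MRS = (x_2−12)/(x_1−8). Tangency with p_1/p_2 gives x_2−12 = (p_1/p_2)·(x_1−8).
After buying the subsistence bundle (8, 12), a share 0.5 of the remaining income goes to x_1: x_1* = 8 + 0.5·(m − 8p_1 − 12p_2)/p_1.
Discretionary income = 128 − 8·0.92 − 12·5 = 60.64; x_2* = 12 + 0.5·60.64/5 = 18.064.

x_2* = 18.064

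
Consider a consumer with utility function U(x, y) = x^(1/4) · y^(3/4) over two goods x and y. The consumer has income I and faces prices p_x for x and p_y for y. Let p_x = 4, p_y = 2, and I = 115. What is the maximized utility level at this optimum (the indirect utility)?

V = 27.5544

The MRS is (1/3)·y/x. Set MRS = p_x/p_y.
So 0.25·p_y·y = 0.75·p_x·x; combined with the budget, a share 0.25 of income goes to x.
Demand: x*(p_x,p_y,I) = 0.25·I/p_x and y* = 0.75·I/p_y.
At p_x=4, p_y=2, I=115: x* = 0.25·115/4 = 7.1875, y* = 43.125.
Utility at the optimum: U(7.1875, 43.125) = 27.5544.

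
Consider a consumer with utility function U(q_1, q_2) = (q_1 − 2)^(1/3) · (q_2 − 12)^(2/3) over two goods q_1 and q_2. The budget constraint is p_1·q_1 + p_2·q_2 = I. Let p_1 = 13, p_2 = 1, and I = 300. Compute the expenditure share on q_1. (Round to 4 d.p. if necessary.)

share on q_1 = 0.3778

This is Cobb-Douglas in (q_1−2, q_2−12): tangency gives 1/3·p_2·(q_2−12) = 2/3·p_1·(q_1−2).
Substituting into the budget: q_1* = 2 + 1/3·(I − 2·p_1 − 12·p_2)/p_1, and q_2* = 12 + 2/3·(…)/p_2.
Discretionary income = 300 − 2·13 − 12·1 = 262; q_1* = 2 + 1/3·262/13 = 8.7179; q_2* = 12 + 2/3·262/1 = 186.6667.
Expenditure on q_1: 13·8.7179 = 113.3333; share = 0.3778.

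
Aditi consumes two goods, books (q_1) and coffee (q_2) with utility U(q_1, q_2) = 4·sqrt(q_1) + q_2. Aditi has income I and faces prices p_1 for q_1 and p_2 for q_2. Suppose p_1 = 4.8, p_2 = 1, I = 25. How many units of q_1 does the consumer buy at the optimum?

MU_q_1 = 2/√q_1, MU_q_2 = 1. Tangency: 2/√q_1 = p_1/p_2.
Solve: √q_1 = 2·p_2/p_1, so q_1*(p_1,p_2) = (2·p_2/p_1)², and q_2* = (I − p_1·q_1*)/p_2.
Plugging in: q_1* = (2·1/4.8)² = 0.1736.

q_1* = 0.1736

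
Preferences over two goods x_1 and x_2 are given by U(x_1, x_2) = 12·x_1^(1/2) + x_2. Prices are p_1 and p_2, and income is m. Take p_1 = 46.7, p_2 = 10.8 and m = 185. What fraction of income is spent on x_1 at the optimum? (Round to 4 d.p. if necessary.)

share on x_1 = 0.486

Set MRS = p_1/p_2: 6·x_1^(−1/2) = p_1/p_2.
Thus x_1* = (6·p_2/p_1)² — independent of m — with the rest of income spent on x_2.
Plugging in: x_1* = (6·10.8/46.7)² = 1.9254, x_2* = 8.8041.
Expenditure on x_1: 46.7·1.9254 = 89.9152; share = 0.486.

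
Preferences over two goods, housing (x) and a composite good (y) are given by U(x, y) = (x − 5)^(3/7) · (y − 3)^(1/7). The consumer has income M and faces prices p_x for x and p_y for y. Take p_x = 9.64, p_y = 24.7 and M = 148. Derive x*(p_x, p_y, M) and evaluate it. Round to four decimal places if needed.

This is Cobb-Douglas in (x−5, y−3): tangency gives 3/7·p_y·(y−3) = 1/7·p_x·(x−5).
After buying the subsistence bundle (5, 3), a share 0.75 of the remaining income goes to x: x* = 5 + 0.75·(M − 5p_x − 3p_y)/p_x.
Discretionary income = 148 − 5·9.64 − 3·24.7 = 25.7; x* = 5 + 0.75·25.7/9.64 = 6.9995.

x* = 6.9995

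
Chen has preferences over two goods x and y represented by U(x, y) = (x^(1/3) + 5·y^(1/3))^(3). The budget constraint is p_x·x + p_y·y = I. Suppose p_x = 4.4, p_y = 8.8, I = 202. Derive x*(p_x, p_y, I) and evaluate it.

From the CES first-order condition, (1/5)·(y/x)^(2/3) = p_x/p_y.
Hence y/x = (5·p_x/p_y)^(1/(2/3)), i.e. raised to the 1.5 power.
Substitute y = (y/x)·x into the budget: x* = I/(p_x + p_y·(y/x)).
Numerically y/x = 3.952847, so x* = 202/(4.4 + 8.8·3.952847) = 5.155.

x* = 5.155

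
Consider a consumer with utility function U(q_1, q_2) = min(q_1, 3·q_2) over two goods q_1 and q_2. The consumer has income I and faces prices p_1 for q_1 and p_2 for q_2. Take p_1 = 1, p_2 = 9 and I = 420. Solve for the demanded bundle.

q_1* = 105, q_2* = 35

Leontief preferences: the optimum is at the kink where q_1/3 = q_2/1, i.e. q_2 = (1/3)·q_1.
Budget: p_1·q_1 + p_2·(1/3)·q_1 = I, so (3·p_1 + p_2)·q_1 = 3·I.
Demand: q_1*(p_1,p_2,I) = 3·I/(3·p_1 + p_2), q_2* = I/(3·p_1 + p_2).
Here 3·1 + 9 = 12, giving q_1* = 105 and q_2* = 35.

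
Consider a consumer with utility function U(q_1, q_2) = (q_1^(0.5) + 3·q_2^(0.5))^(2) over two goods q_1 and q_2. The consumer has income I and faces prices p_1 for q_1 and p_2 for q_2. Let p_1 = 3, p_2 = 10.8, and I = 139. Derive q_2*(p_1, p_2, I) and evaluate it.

q_2* = 9.1931

MU_q_1 ∝ q_1^(-0.5), MU_q_2 ∝ 3·q_2^(-0.5), so MRS = (1/3)·(q_2/q_1)^(0.5) = p_1/p_2.
Hence q_2/q_1 = (3·p_1/p_2)^(1/(0.5)), i.e. raised to the 2 power.
Substitute q_2 = (q_2/q_1)·q_1 into the budget: q_1* = I/(p_1 + p_2·(q_2/q_1)).
Numerically q_2/q_1 = 0.694444, so q_1* = 139/(3 + 10.8·0.694444) = 13.2381 and q_2* = 0.694444·13.2381 = 9.1931.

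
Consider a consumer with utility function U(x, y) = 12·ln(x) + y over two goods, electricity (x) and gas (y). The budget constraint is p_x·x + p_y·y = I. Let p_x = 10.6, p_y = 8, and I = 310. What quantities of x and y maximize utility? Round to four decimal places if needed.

At the given prices: x* = 12·8/10.6 = 9.0566, and y* = 26.75.

x* = 9.0566, y* = 26.75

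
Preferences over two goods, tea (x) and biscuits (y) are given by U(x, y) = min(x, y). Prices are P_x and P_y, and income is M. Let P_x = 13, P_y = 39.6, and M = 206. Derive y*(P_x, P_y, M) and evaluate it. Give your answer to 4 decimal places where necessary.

y* = 3.9163

With perfect complements, no substitution: consume in ratio x:y = 1:1.
Budget: P_x·x + P_y·x = M, so (P_x + P_y)·x = M.
Demand: x*(P_x,P_y,M) = M/(P_x + P_y), y* = M/(P_x + P_y).
Here 13 + 39.6 = 52.6, giving y* = 3.9163.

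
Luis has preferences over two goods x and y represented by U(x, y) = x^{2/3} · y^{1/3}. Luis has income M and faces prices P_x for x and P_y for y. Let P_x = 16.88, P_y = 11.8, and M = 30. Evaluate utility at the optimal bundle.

V = 1.0596

Tangency: MRS = 2·y/x = P_x/P_y.
Rearranging, P_y·y = (1/2)·P_x·x. Substituting into the budget gives P_x·x·(1 + (1/2)) = M.
Demand: x*(P_x,P_y,M) = 2/3·M/P_x and y* = 1/3·M/P_y.
At P_x=16.88, P_y=11.8, M=30: x* = 2/3·30/16.88 = 1.1848, y* = 0.8475.
Utility at the optimum: U(1.1848, 0.8475) = 1.0596.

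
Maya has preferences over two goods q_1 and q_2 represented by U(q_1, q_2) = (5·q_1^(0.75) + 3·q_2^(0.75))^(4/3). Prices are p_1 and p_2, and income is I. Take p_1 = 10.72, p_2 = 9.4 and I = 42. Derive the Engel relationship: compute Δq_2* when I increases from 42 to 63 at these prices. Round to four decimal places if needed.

MU_q_1 ∝ 5·q_1^(-0.25), MU_q_2 ∝ 3·q_2^(-0.25), so MRS = (5/3)·(q_2/q_1)^(0.25) = p_1/p_2.
Hence q_2/q_1 = ((3/5)·p_1/p_2)^(1/(0.25)), i.e. raised to the 4 power.
Substitute q_2 = (q_2/q_1)·q_1 into the budget: q_1* = I/(p_1 + p_2·(q_2/q_1)).
Numerically q_2/q_1 = 0.219216, so q_1* = 42/(10.72 + 9.4·0.219216) = 3.2862 and q_2* = 0.219216·3.2862 = 0.7204.
At I' = 63: q_2* = 1.0806. Change: 1.0806 − 0.7204 = 0.3602.

Δq_2* = 0.3602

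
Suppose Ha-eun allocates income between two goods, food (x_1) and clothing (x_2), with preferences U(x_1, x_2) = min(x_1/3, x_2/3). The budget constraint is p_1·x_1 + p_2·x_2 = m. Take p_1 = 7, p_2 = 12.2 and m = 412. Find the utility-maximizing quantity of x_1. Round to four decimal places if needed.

With perfect complements, no substitution: consume in ratio x_1:x_2 = 3:3.
Budget: p_1·x_1 + p_2·x_1 = m, so (3·p_1 + 3·p_2)·x_1 = 3·m.
Demand: x_1*(p_1,p_2,m) = 3·m/(3·p_1 + 3·p_2), x_2* = 3·m/(3·p_1 + 3·p_2).
Here 3·7 + 3·12.2 = 57.6, giving x_1* = 21.4583.

x_1* = 21.4583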